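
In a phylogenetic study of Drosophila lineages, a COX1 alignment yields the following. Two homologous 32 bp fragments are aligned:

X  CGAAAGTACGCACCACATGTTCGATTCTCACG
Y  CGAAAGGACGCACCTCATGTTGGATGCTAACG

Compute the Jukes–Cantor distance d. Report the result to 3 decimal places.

The sequences differ at 5 of 32 sites (7, 15, 22, 26, 29), so p = 5/32 = 0.15625.
d = −(3/4) ln(1 − 4p/3) = −0.75 ln(1 − 0.208333) = −0.75 ln(0.791667)
  = −0.75 × (-0.233614) = 0.175211 substitutions/site.

0.175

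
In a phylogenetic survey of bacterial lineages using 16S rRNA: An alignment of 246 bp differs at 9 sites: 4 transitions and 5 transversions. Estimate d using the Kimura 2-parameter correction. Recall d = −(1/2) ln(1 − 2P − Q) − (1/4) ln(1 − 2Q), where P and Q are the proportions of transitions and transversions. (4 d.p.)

P = 4/246 ≈ 0.01626 and Q = 5/246 ≈ 0.020325.
Under the Kimura two-parameter model, d = −½ ln(1 − 2P − Q) − ¼ ln(1 − 2Q).
1 − 2P − Q = 0.947155, giving −½ ln(0.947155) = 0.027146.
1 − 2Q = 0.95935, giving −¼ ln(0.95935) = 0.010375.
d = 0.027146 + 0.010375 = 0.037521.

0.0375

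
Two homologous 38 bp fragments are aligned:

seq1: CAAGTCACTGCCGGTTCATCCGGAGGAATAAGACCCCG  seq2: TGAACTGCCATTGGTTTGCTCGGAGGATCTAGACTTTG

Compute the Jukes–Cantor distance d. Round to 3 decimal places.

0.907

The sequences differ at 20 of 38 sites, so p = 20/38 ≈ 0.526316.
d = −(3/4) ln(1 − 4p/3) = −0.75 ln(1 − 0.701755) = −0.75 ln(0.298245)
  = −0.75 × (-1.209840) = 0.907380 substitutions/site.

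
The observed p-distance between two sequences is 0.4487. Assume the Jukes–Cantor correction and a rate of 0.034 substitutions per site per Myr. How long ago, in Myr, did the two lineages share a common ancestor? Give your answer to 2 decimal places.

d = −(3/4) ln(1 − 4p/3) = −0.75 ln(1 − 0.598267) = −0.75 ln(0.401733)
  = −0.75 × (-0.911968) = 0.683976 substitutions/site.
Under a molecular clock d = 2μt, so t = d/(2μ) = 0.683976 / (2 × 0.034) = 10.06 Myr.

10.06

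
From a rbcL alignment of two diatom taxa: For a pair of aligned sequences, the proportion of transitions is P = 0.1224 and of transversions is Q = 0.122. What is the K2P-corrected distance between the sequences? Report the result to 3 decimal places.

Under the Kimura two-parameter model, d = −½ ln(1 − 2P − Q) − ¼ ln(1 − 2Q).
1 − 2P − Q = 0.6332, giving −½ ln(0.6332) = 0.228484.
1 − 2Q = 0.756, giving −¼ ln(0.756) = 0.069928.
d = 0.228484 + 0.069928 = 0.298412.

0.298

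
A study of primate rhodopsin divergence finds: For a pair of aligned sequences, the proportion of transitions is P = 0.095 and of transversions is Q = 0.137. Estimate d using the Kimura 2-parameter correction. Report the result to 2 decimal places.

0.28

Under the Kimura two-parameter model, d = −½ ln(1 − 2P − Q) − ¼ ln(1 − 2Q).
1 − 2P − Q = 0.673, giving −½ ln(0.673) = 0.198005.
1 − 2Q = 0.726, giving −¼ ln(0.726) = 0.080051.
d = 0.198005 + 0.080051 = 0.278056.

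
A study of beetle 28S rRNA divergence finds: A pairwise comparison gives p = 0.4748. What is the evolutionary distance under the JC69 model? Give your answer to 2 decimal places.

d = −(3/4) ln(1 − 4p/3) = −0.75 ln(1 − 0.633067) = −0.75 ln(0.366933)
  = −0.75 × (-1.002576) = 0.751932 substitutions/site.

0.75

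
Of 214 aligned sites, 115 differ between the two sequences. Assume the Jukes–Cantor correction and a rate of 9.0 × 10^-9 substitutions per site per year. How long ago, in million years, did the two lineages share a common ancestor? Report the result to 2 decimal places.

p = 115/214 ≈ 0.537383.
d = −(3/4) ln(1 − 4p/3) = −0.75 ln(1 − 0.716511) = −0.75 ln(0.283489)
  = −0.75 × (-1.260582) = 0.945437 substitutions/site.
Under a molecular clock d = 2μt, so t = d/(2μ) = 0.945437 / (2 × 9.0 × 10^-9) = 52.52 million years.

52.52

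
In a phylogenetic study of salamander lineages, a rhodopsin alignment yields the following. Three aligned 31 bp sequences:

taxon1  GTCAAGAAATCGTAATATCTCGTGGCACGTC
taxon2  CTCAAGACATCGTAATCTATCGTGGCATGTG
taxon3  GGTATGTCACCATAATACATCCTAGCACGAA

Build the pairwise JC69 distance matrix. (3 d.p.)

d(taxon1,taxon2) = 0.224, d(taxon1,taxon3) = 0.614, d(taxon2,taxon3) = 0.691

taxon1–taxon2: 6/31 sites differ → p ≈ 0.193548, d = −0.75 ln(1 − 0.258064) = 0.223869 ≈ 0.224.
taxon1–taxon3: 13/31 sites differ → p ≈ 0.419355, d = −0.75 ln(1 − 0.55914) = 0.614271 ≈ 0.614.
taxon2–taxon3: 14/31 sites differ → p ≈ 0.451613, d = −0.75 ln(1 − 0.602151) = 0.691262 ≈ 0.691.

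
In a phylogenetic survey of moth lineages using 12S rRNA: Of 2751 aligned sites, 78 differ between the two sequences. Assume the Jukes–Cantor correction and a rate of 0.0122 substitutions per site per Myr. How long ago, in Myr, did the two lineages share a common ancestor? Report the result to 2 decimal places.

1.18

p = 78/2751 ≈ 0.028353.
d = −(3/4) ln(1 − 4p/3) = −0.75 ln(1 − 0.037804) = −0.75 ln(0.962196)
  = −0.75 × (-0.038537) = 0.028903 substitutions/site.
Under a molecular clock d = 2μt, so t = d/(2μ) = 0.028903 / (2 × 0.0122) = 1.18 Myr.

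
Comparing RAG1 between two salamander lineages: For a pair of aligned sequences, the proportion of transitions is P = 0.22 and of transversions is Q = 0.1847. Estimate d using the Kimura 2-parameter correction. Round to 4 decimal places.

Under the Kimura two-parameter model, d = −½ ln(1 − 2P − Q) − ¼ ln(1 − 2Q).
1 − 2P − Q = 0.3753, giving −½ ln(0.3753) = 0.490015.
1 − 2Q = 0.6306, giving −¼ ln(0.6306) = 0.115271.
d = 0.490015 + 0.115271 = 0.605286.

0.6053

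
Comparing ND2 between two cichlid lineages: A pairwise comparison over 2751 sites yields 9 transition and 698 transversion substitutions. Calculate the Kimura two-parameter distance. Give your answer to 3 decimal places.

0.328

P = 9/2751 ≈ 0.003272 and Q = 698/2751 ≈ 0.253726.
Under the Kimura two-parameter model, d = −½ ln(1 − 2P − Q) − ¼ ln(1 − 2Q).
1 − 2P − Q = 0.73973, giving −½ ln(0.73973) = 0.150735.
1 − 2Q = 0.492548, giving −¼ ln(0.492548) = 0.177041.
d = 0.150735 + 0.177041 = 0.327776.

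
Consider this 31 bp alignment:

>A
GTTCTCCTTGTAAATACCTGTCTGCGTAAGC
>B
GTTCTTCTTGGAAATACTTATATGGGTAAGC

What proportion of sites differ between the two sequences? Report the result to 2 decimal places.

0.19

The sequences differ at 6 of 31 positions (sites 6, 11, 18, 20, 22, 25).
p = 6/31 = 0.193548… ≈ 0.19 (to 2 d.p.).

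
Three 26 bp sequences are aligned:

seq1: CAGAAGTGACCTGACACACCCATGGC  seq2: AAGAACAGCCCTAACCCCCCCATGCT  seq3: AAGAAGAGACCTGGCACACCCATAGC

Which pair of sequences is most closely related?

seq1 and seq3

seq1–seq2: 9/26 differ, p = 0.346, d = 0.464.
seq1–seq3: 4/26 differ, p = 0.154, d = 0.172.
seq2–seq3: 9/26 differ, p = 0.346, d = 0.464.
The smallest distance is between seq1 and seq3.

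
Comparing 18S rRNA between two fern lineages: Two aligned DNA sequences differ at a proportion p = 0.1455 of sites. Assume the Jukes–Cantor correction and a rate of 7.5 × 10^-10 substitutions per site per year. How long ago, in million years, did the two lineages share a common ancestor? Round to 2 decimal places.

107.84

d = −(3/4) ln(1 − 4p/3) = −0.75 ln(1 − 0.194) = −0.75 ln(0.806)
  = −0.75 × (-0.215672) = 0.161754 substitutions/site.
Under a molecular clock d = 2μt, so t = d/(2μ) = 0.161754 / (2 × 7.5 × 10^-10) = 107.84 million years.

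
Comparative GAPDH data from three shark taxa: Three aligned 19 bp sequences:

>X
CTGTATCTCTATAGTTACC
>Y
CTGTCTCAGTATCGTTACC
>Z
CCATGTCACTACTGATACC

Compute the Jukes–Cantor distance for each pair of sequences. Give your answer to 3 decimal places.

X–Y: 4/19 sites differ → p ≈ 0.210526, d = −0.75 ln(1 − 0.280701) = 0.247109 ≈ 0.247.
X–Z: 7/19 sites differ → p ≈ 0.368421, d = −0.75 ln(1 − 0.491228) = 0.506816 ≈ 0.507.
Y–Z: 7/19 sites differ → p ≈ 0.368421, d = −0.75 ln(1 − 0.491228) = 0.506816 ≈ 0.507.

d(X,Y) = 0.247, d(X,Z) = 0.507, d(Y,Z) = 0.507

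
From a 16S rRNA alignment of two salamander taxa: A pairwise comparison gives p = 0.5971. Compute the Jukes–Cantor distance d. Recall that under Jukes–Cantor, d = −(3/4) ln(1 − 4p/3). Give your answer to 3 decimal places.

1.193

d = −(3/4) ln(1 − 4p/3) = −0.75 ln(1 − 0.796133) = −0.75 ln(0.203867)
  = −0.75 × (-1.590287) = 1.192715 substitutions/site.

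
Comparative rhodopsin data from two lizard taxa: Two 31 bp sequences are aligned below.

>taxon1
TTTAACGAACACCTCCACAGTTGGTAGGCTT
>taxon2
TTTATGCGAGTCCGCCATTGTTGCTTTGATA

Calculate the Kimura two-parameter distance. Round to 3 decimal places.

Of 31 sites, 2 differences are transitions and 12 are transversions, so P = 2/31 ≈ 0.064516 and Q = 12/31 ≈ 0.387097.
Under the Kimura two-parameter model, d = −½ ln(1 − 2P − Q) − ¼ ln(1 − 2Q).
1 − 2P − Q = 0.483871, giving −½ ln(0.483871) = 0.362968.
1 − 2Q = 0.225806, giving −¼ ln(0.225806) = 0.372020.
d = 0.362968 + 0.372020 = 0.734988.

0.735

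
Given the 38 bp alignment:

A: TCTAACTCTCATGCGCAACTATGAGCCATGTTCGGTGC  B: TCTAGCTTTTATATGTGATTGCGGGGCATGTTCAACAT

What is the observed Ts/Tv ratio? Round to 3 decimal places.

Transitions are A↔G and C↔T; transversions are all other mismatches.
Transitions: 16. Transversions: 1.
R = 16/1 = 16.000.

16.000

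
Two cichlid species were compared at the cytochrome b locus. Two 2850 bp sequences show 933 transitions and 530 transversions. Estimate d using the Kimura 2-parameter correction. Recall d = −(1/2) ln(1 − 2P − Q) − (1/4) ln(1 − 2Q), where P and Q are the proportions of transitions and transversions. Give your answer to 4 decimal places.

P = 933/2850 ≈ 0.327368 and Q = 530/2850 ≈ 0.185965.
Under the Kimura two-parameter model, d = −½ ln(1 − 2P − Q) − ¼ ln(1 − 2Q).
1 − 2P − Q = 0.159299, giving −½ ln(0.159299) = 0.918486.
1 − 2Q = 0.62807, giving −¼ ln(0.62807) = 0.116276.
d = 0.918486 + 0.116276 = 1.034762.

1.0348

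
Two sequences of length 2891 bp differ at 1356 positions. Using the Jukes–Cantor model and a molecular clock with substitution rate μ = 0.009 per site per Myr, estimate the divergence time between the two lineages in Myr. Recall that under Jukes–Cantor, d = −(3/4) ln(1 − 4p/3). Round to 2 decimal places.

40.91

p = 1356/2891 ≈ 0.469042.
d = −(3/4) ln(1 − 4p/3) = −0.75 ln(1 − 0.625389) = −0.75 ln(0.374611)
  = −0.75 × (-0.981867) = 0.736400 substitutions/site.
Under a molecular clock d = 2μt, so t = d/(2μ) = 0.736400 / (2 × 0.009) = 40.91 Myr.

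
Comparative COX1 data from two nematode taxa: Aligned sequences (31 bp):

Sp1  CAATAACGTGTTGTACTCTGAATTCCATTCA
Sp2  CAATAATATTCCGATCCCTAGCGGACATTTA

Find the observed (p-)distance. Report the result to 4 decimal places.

0.4839

The sequences differ at 15 of 31 positions.
p = 15/31 = 0.483870… ≈ 0.4839 (to 4 d.p.).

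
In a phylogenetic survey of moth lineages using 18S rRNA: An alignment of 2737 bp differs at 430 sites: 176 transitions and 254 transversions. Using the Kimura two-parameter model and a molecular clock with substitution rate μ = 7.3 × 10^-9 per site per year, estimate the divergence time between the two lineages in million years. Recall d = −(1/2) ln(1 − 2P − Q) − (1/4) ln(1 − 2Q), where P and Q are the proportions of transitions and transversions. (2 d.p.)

P = 176/2737 ≈ 0.064304 and Q = 254/2737 ≈ 0.092802.
Under the Kimura two-parameter model, d = −½ ln(1 − 2P − Q) − ¼ ln(1 − 2Q).
1 − 2P − Q = 0.77859, giving −½ ln(0.77859) = 0.125135.
1 − 2Q = 0.814396, giving −¼ ln(0.814396) = 0.051327.
d = 0.125135 + 0.051327 = 0.176462.
Under a molecular clock d = 2μt, so t = d/(2μ) = 0.176462 / (2 × 7.3 × 10^-9) = 12.09 million years.

12.09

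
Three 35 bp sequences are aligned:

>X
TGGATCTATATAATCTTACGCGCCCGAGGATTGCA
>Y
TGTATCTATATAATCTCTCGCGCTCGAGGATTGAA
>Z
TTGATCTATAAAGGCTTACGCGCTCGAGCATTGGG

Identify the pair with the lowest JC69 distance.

X and Y

X–Y: 5/35 differ, p = 0.143, d = 0.158.
X–Z: 8/35 differ, p = 0.229, d = 0.273.
Y–Z: 10/35 differ, p = 0.286, d = 0.360.
The smallest distance is between X and Y.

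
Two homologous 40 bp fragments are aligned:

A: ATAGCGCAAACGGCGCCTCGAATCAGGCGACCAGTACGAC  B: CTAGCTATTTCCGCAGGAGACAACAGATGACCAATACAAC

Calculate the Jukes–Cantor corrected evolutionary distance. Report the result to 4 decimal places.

The sequences differ at 19 of 40 sites, so p = 19/40 = 0.475.
d = −(3/4) ln(1 − 4p/3) = −0.75 ln(1 − 0.633333) = −0.75 ln(0.366667)
  = −0.75 × (-1.003301) = 0.752476 substitutions/site.

0.7525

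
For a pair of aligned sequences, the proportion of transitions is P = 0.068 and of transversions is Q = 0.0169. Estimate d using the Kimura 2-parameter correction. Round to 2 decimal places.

0.09

Under the Kimura two-parameter model, d = −½ ln(1 − 2P − Q) − ¼ ln(1 − 2Q).
1 − 2P − Q = 0.8471, giving −½ ln(0.8471) = 0.082968.
1 − 2Q = 0.9662, giving −¼ ln(0.9662) = 0.008596.
d = 0.082968 + 0.008596 = 0.091564.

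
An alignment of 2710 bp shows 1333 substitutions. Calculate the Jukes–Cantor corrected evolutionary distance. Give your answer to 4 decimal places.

0.8000

p = 1333/2710 ≈ 0.491882.
d = −(3/4) ln(1 − 4p/3) = −0.75 ln(1 − 0.655843) = −0.75 ln(0.344157)
  = −0.75 × (-1.066657) = 0.799993 substitutions/site.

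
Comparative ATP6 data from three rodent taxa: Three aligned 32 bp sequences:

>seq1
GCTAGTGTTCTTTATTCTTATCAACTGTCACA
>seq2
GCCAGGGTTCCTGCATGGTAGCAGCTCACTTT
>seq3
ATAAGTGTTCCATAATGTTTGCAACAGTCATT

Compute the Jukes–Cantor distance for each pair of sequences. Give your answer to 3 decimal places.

seq1–seq2: 15/32 sites differ → p = 0.46875, d = −0.75 ln(1 − 0.625) = 0.735622 ≈ 0.736.
seq1–seq3: 12/32 sites differ → p = 0.375, d = −0.75 ln(1 − 0.5) = 0.519860 ≈ 0.520.
seq2–seq3: 14/32 sites differ → p = 0.4375, d = −0.75 ln(1 − 0.583333) = 0.656601 ≈ 0.657.

d(seq1,seq2) = 0.736, d(seq1,seq3) = 0.520, d(seq2,seq3) = 0.657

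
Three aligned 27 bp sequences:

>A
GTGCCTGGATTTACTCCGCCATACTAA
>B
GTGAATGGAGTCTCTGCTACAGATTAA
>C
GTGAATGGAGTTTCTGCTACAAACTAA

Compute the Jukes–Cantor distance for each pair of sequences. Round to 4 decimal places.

A–B: 10/27 sites differ → p ≈ 0.37037, d = −0.75 ln(1 − 0.493827) = 0.510658 ≈ 0.5107.
A–C: 8/27 sites differ → p ≈ 0.296296, d = −0.75 ln(1 − 0.395061) = 0.376971 ≈ 0.3770.
B–C: 3/27 sites differ → p ≈ 0.111111, d = −0.75 ln(1 − 0.148148) = 0.120257 ≈ 0.1203.

d(A,B) = 0.5107, d(A,C) = 0.3770, d(B,C) = 0.1203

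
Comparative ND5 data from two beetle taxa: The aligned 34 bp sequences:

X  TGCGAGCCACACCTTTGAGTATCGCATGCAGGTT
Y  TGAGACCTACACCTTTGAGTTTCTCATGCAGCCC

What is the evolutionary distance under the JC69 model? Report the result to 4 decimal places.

0.2824

The sequences differ at 8 of 34 sites (3, 6, 8, 21, 24, 32, 33, 34), so p = 8/34 ≈ 0.235294.
d = −(3/4) ln(1 − 4p/3) = −0.75 ln(1 − 0.313725) = −0.75 ln(0.686275)
  = −0.75 × (-0.376477) = 0.282358 substitutions/site.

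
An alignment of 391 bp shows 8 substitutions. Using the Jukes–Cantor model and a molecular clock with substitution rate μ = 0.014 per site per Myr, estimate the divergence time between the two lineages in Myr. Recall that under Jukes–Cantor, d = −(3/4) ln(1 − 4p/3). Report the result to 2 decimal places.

p = 8/391 ≈ 0.02046.
d = −(3/4) ln(1 − 4p/3) = −0.75 ln(1 − 0.02728) = −0.75 ln(0.97272)
  = −0.75 × (-0.027659) = 0.020744 substitutions/site.
Under a molecular clock d = 2μt, so t = d/(2μ) = 0.020744 / (2 × 0.014) = 0.74 Myr.

0.74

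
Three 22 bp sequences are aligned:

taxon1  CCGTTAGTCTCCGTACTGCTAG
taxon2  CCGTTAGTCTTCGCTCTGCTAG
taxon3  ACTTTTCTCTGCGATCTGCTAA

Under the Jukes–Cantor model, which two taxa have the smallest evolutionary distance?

taxon1–taxon2: 3/22 differ, p = 0.136, d = 0.151.
taxon1–taxon3: 8/22 differ, p = 0.364, d = 0.497.
taxon2–taxon3: 7/22 differ, p = 0.318, d = 0.414.
The smallest distance is between taxon1 and taxon2.

taxon1 and taxon2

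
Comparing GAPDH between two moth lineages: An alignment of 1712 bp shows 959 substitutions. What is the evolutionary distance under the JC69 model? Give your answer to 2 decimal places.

p = 959/1712 ≈ 0.560164.
d = −(3/4) ln(1 − 4p/3) = −0.75 ln(1 − 0.746885) = −0.75 ln(0.253115)
  = −0.75 × (-1.373911) = 1.030433 substitutions/site.

1.03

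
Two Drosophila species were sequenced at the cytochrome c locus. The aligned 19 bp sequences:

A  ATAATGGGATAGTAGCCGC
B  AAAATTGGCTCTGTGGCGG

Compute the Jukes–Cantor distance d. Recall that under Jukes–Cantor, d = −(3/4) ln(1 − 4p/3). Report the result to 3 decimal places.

The sequences differ at 9 of 19 sites (2, 6, 9, 11, 12, 13, 14, 16, 19), so p = 9/19 ≈ 0.473684.
d = −(3/4) ln(1 − 4p/3) = −0.75 ln(1 − 0.631579) = −0.75 ln(0.368421)
  = −0.75 × (-0.998529) = 0.748897 substitutions/site.

0.749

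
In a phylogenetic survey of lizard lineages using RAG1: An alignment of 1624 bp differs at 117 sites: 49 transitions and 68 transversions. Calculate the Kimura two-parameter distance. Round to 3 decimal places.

0.076

P = 49/1624 ≈ 0.030172 and Q = 68/1624 ≈ 0.041872.
Under the Kimura two-parameter model, d = −½ ln(1 − 2P − Q) − ¼ ln(1 − 2Q).
1 − 2P − Q = 0.897784, giving −½ ln(0.897784) = 0.053913.
1 − 2Q = 0.916256, giving −¼ ln(0.916256) = 0.021865.
d = 0.053913 + 0.021865 = 0.075778.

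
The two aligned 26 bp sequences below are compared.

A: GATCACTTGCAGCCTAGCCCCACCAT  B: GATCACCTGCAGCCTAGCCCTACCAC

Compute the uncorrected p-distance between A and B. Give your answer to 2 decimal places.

The sequences differ at 3 of 26 positions (sites 7, 21, 26).
p = 3/26 = 0.115384… ≈ 0.12 (to 2 d.p.).

0.12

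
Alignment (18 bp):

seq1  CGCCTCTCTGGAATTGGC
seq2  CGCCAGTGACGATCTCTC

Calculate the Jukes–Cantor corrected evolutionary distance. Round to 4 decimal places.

0.8240

The sequences differ at 9 of 18 sites (5, 6, 8, 9, 10, 13, 14, 16, 17), so p = 9/18 = 0.5.
d = −(3/4) ln(1 − 4p/3) = −0.75 ln(1 − 0.666667) = −0.75 ln(0.333333)
  = −0.75 × (-1.098613) = 0.823960 substitutions/site.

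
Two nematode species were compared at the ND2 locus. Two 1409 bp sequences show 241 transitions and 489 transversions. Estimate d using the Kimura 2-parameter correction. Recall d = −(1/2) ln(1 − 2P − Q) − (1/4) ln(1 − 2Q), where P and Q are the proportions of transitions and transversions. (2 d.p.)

0.88

P = 241/1409 ≈ 0.171043 and Q = 489/1409 ≈ 0.347055.
Under the Kimura two-parameter model, d = −½ ln(1 − 2P − Q) − ¼ ln(1 − 2Q).
1 − 2P − Q = 0.310859, giving −½ ln(0.310859) = 0.584208.
1 − 2Q = 0.30589, giving −¼ ln(0.30589) = 0.296132.
d = 0.584208 + 0.296132 = 0.880340.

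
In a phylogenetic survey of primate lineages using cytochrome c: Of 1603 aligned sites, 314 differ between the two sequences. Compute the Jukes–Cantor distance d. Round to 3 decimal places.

0.227

p = 314/1603 ≈ 0.195883.
d = −(3/4) ln(1 − 4p/3) = −0.75 ln(1 − 0.261177) = −0.75 ln(0.738823)
  = −0.75 × (-0.302697) = 0.227023 substitutions/site.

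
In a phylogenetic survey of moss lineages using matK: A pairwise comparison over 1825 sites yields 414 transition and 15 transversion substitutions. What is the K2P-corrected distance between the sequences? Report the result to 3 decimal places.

P = 414/1825 ≈ 0.226849 and Q = 15/1825 ≈ 0.008219.
Under the Kimura two-parameter model, d = −½ ln(1 − 2P − Q) − ¼ ln(1 − 2Q).
1 − 2P − Q = 0.538083, giving −½ ln(0.538083) = 0.309871.
1 − 2Q = 0.983562, giving −¼ ln(0.983562) = 0.004144.
d = 0.309871 + 0.004144 = 0.314015.

0.314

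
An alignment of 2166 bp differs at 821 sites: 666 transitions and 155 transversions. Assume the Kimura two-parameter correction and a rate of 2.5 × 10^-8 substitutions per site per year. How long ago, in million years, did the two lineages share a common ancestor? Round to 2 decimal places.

P = 666/2166 ≈ 0.307479 and Q = 155/2166 ≈ 0.07156.
Under the Kimura two-parameter model, d = −½ ln(1 − 2P − Q) − ¼ ln(1 − 2Q).
1 − 2P − Q = 0.313482, giving −½ ln(0.313482) = 0.580007.
1 − 2Q = 0.85688, giving −¼ ln(0.85688) = 0.038614.
d = 0.580007 + 0.038614 = 0.618621.
Under a molecular clock d = 2μt, so t = d/(2μ) = 0.618621 / (2 × 2.5 × 10^-8) = 12.37 million years.

12.37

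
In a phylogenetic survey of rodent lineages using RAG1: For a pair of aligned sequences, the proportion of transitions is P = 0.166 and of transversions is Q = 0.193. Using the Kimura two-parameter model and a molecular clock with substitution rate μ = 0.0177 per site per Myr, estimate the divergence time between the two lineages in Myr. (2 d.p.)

13.96

Under the Kimura two-parameter model, d = −½ ln(1 − 2P − Q) − ¼ ln(1 − 2Q).
1 − 2P − Q = 0.475, giving −½ ln(0.475) = 0.372220.
1 − 2Q = 0.614, giving −¼ ln(0.614) = 0.121940.
d = 0.372220 + 0.121940 = 0.494160.
Under a molecular clock d = 2μt, so t = d/(2μ) = 0.494160 / (2 × 0.0177) = 13.96 Myr.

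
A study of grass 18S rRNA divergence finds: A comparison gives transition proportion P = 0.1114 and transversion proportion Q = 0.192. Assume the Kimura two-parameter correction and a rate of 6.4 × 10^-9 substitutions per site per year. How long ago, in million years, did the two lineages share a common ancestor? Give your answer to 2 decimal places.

30.39

Under the Kimura two-parameter model, d = −½ ln(1 − 2P − Q) − ¼ ln(1 − 2Q).
1 − 2P − Q = 0.5852, giving −½ ln(0.5852) = 0.267901.
1 − 2Q = 0.616, giving −¼ ln(0.616) = 0.121127.
d = 0.267901 + 0.121127 = 0.389028.
Under a molecular clock d = 2μt, so t = d/(2μ) = 0.389028 / (2 × 6.4 × 10^-9) = 30.39 million years.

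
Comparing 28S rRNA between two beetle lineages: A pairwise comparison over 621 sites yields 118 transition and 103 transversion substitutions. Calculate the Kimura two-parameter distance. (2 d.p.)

P = 118/621 ≈ 0.190016 and Q = 103/621 ≈ 0.165862.
Under the Kimura two-parameter model, d = −½ ln(1 − 2P − Q) − ¼ ln(1 − 2Q).
1 − 2P − Q = 0.454106, giving −½ ln(0.454106) = 0.394712.
1 − 2Q = 0.668276, giving −¼ ln(0.668276) = 0.100764.
d = 0.394712 + 0.100764 = 0.495476.

0.50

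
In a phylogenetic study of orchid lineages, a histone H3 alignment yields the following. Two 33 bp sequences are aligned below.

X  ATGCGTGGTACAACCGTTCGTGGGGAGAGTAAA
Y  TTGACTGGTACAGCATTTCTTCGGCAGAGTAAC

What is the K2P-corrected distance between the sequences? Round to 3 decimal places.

0.400

Of 33 sites, 1 differences are transitions and 9 are transversions, so P = 1/33 ≈ 0.030303 and Q = 9/33 ≈ 0.272727.
Under the Kimura two-parameter model, d = −½ ln(1 − 2P − Q) − ¼ ln(1 − 2Q).
1 − 2P − Q = 0.666667, giving −½ ln(0.666667) = 0.202732.
1 − 2Q = 0.454546, giving −¼ ln(0.454546) = 0.197114.
d = 0.202732 + 0.197114 = 0.399846.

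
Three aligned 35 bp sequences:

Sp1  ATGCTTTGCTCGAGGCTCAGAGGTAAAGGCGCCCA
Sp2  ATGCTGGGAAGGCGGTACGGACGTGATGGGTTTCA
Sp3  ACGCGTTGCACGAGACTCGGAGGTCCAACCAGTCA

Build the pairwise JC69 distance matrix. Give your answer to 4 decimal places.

Sp1–Sp2: 16/35 sites differ → p ≈ 0.457143, d = −0.75 ln(1 − 0.609524) = 0.705292 ≈ 0.7053.
Sp1–Sp3: 12/35 sites differ → p ≈ 0.342857, d = −0.75 ln(1 − 0.457143) = 0.458182 ≈ 0.4582.
Sp2–Sp3: 19/35 sites differ → p ≈ 0.542857, d = −0.75 ln(1 − 0.723809) = 0.964997 ≈ 0.9650.

d(Sp1,Sp2) = 0.7053, d(Sp1,Sp3) = 0.4582, d(Sp2,Sp3) = 0.9650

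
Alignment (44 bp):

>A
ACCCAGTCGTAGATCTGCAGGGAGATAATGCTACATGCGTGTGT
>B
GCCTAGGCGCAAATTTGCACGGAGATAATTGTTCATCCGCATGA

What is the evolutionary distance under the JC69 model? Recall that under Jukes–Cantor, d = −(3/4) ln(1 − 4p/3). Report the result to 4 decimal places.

The sequences differ at 14 of 44 sites, so p = 14/44 ≈ 0.318182.
d = −(3/4) ln(1 − 4p/3) = −0.75 ln(1 − 0.424243) = −0.75 ln(0.575757)
  = −0.75 × (-0.552070) = 0.414053 substitutions/site.

0.4141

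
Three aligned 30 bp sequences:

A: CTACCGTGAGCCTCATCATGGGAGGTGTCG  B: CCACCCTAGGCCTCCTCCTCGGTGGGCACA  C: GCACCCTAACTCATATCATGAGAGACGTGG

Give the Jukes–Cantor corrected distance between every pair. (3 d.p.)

A–B: 12/30 sites differ → p = 0.4, d = −0.75 ln(1 − 0.533333) = 0.571605 ≈ 0.572.
A–C: 12/30 sites differ → p = 0.4, d = −0.75 ln(1 − 0.533333) = 0.571605 ≈ 0.572.
B–C: 17/30 sites differ → p ≈ 0.566667, d = −0.75 ln(1 − 0.755556) = 1.056577 ≈ 1.057.

d(A,B) = 0.572, d(A,C) = 0.572, d(B,C) = 1.057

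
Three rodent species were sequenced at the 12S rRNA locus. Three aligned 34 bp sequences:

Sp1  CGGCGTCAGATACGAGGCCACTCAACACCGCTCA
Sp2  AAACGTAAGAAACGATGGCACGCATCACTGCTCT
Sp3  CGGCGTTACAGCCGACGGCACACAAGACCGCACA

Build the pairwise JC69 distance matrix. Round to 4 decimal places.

d(Sp1,Sp2) = 0.4234, d(Sp1,Sp3) = 0.3265, d(Sp2,Sp3) = 0.5972

Sp1–Sp2: 11/34 sites differ → p ≈ 0.323529, d = −0.75 ln(1 − 0.431372) = 0.423397 ≈ 0.4234.
Sp1–Sp3: 9/34 sites differ → p ≈ 0.264706, d = −0.75 ln(1 − 0.352941) = 0.326488 ≈ 0.3265.
Sp2–Sp3: 14/34 sites differ → p ≈ 0.411765, d = −0.75 ln(1 − 0.54902) = 0.597249 ≈ 0.5972.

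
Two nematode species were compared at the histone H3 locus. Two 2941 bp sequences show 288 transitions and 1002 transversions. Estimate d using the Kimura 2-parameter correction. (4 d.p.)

0.6705

P = 288/2941 ≈ 0.097926 and Q = 1002/2941 ≈ 0.3407.
Under the Kimura two-parameter model, d = −½ ln(1 − 2P − Q) − ¼ ln(1 − 2Q).
1 − 2P − Q = 0.463448, giving −½ ln(0.463448) = 0.384531.
1 − 2Q = 0.3186, giving −¼ ln(0.3186) = 0.285955.
d = 0.384531 + 0.285955 = 0.670486.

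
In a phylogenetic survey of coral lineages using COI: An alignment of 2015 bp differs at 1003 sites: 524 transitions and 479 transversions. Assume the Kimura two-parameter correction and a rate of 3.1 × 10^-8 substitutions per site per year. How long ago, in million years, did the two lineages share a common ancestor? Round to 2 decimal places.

14.04

P = 524/2015 ≈ 0.26005 and Q = 479/2015 ≈ 0.237717.
Under the Kimura two-parameter model, d = −½ ln(1 − 2P − Q) − ¼ ln(1 − 2Q).
1 − 2P − Q = 0.242183, giving −½ ln(0.242183) = 0.709031.
1 − 2Q = 0.524566, giving −¼ ln(0.524566) = 0.161296.
d = 0.709031 + 0.161296 = 0.870327.
Under a molecular clock d = 2μt, so t = d/(2μ) = 0.870327 / (2 × 3.1 × 10^-8) = 14.04 million years.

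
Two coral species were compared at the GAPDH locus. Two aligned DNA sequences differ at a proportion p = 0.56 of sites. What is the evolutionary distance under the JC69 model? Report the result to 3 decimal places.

1.030

d = −(3/4) ln(1 − 4p/3) = −0.75 ln(1 − 0.746667) = −0.75 ln(0.253333)
  = −0.75 × (-1.373050) = 1.029788 substitutions/site.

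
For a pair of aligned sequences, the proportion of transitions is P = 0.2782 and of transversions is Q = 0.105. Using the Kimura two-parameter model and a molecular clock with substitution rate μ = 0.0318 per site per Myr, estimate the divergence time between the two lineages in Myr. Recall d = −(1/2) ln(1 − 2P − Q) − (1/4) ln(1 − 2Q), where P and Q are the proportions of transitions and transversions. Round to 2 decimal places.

9.44

Under the Kimura two-parameter model, d = −½ ln(1 − 2P − Q) − ¼ ln(1 − 2Q).
1 − 2P − Q = 0.3386, giving −½ ln(0.3386) = 0.541468.
1 − 2Q = 0.79, giving −¼ ln(0.79) = 0.058931.
d = 0.541468 + 0.058931 = 0.600399.
Under a molecular clock d = 2μt, so t = d/(2μ) = 0.600399 / (2 × 0.0318) = 9.44 Myr.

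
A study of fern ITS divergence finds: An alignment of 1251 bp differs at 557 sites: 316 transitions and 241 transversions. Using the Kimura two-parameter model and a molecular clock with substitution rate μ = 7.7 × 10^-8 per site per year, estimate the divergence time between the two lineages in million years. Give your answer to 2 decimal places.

P = 316/1251 ≈ 0.252598 and Q = 241/1251 ≈ 0.192646.
Under the Kimura two-parameter model, d = −½ ln(1 − 2P − Q) − ¼ ln(1 − 2Q).
1 − 2P − Q = 0.302158, giving −½ ln(0.302158) = 0.598403.
1 − 2Q = 0.614708, giving −¼ ln(0.614708) = 0.121652.
d = 0.598403 + 0.121652 = 0.720055.
Under a molecular clock d = 2μt, so t = d/(2μ) = 0.720055 / (2 × 7.7 × 10^-8) = 4.68 million years.

4.68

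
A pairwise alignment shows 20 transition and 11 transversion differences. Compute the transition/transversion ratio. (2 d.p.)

R = 20/11 = 1.818181… ≈ 1.82 (to 2 d.p.).

1.82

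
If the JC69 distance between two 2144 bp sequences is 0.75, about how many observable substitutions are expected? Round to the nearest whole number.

Invert JC69: p = (3/4)(1 − e^(−4d/3)) = 0.75 × (1 − e^(-1)) = 0.75 × (1 − 0.367879) = 0.474091.
Expected differing sites = pL ≈ 0.474091 × 2144 = 1016.451104 ≈ 1016.

1016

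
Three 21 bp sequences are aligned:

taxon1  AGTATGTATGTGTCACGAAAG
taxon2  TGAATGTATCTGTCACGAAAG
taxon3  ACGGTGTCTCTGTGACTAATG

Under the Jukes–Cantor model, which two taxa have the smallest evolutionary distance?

taxon1–taxon2: 3/21 differ, p = 0.143, d = 0.158.
taxon1–taxon3: 8/21 differ, p = 0.381, d = 0.532.
taxon2–taxon3: 8/21 differ, p = 0.381, d = 0.532.
The smallest distance is between taxon1 and taxon2.

taxon1 and taxon2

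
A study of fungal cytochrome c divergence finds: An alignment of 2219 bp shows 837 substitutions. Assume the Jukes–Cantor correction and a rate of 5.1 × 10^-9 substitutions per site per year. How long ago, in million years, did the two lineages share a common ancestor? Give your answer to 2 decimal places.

51.40

p = 837/2219 ≈ 0.377197.
d = −(3/4) ln(1 − 4p/3) = −0.75 ln(1 − 0.502929) = −0.75 ln(0.497071)
  = −0.75 × (-0.699022) = 0.524267 substitutions/site.
Under a molecular clock d = 2μt, so t = d/(2μ) = 0.524267 / (2 × 5.1 × 10^-9) = 51.40 million years.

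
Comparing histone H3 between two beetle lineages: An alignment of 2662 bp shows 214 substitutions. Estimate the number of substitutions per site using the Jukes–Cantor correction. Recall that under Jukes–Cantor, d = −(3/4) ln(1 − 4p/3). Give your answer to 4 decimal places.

0.0850

p = 214/2662 ≈ 0.080391.
d = −(3/4) ln(1 − 4p/3) = −0.75 ln(1 − 0.107188) = −0.75 ln(0.892812)
  = −0.75 × (-0.113379) = 0.085034 substitutions/site.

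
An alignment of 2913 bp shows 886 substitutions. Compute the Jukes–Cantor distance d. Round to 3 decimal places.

0.390

p = 886/2913 ≈ 0.304154.
d = −(3/4) ln(1 − 4p/3) = −0.75 ln(1 − 0.405539) = −0.75 ln(0.594461)
  = −0.75 × (-0.520100) = 0.390075 substitutions/site.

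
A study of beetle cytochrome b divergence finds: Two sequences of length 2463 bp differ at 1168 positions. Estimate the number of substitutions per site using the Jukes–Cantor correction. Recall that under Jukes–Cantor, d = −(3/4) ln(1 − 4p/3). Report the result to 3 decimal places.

0.750

p = 1168/2463 ≈ 0.474218.
d = −(3/4) ln(1 − 4p/3) = −0.75 ln(1 − 0.632291) = −0.75 ln(0.367709)
  = −0.75 × (-1.000463) = 0.750347 substitutions/site.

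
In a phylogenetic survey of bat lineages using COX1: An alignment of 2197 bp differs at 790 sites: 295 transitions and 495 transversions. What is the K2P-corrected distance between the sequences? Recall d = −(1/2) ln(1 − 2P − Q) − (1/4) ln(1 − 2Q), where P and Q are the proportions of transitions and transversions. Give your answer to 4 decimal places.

P = 295/2197 ≈ 0.134274 and Q = 495/2197 ≈ 0.225307.
Under the Kimura two-parameter model, d = −½ ln(1 − 2P − Q) − ¼ ln(1 − 2Q).
1 − 2P − Q = 0.506145, giving −½ ln(0.506145) = 0.340466.
1 − 2Q = 0.549386, giving −¼ ln(0.549386) = 0.149738.
d = 0.340466 + 0.149738 = 0.490204.

0.4902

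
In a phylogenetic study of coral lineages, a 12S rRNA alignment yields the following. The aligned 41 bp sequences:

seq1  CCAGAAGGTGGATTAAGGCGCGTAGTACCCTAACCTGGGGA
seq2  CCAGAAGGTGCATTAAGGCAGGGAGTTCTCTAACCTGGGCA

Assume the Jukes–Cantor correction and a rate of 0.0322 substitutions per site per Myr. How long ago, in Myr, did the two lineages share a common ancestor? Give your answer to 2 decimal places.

The sequences differ at 7 of 41 sites (11, 20, 21, 23, 27, 29, 40), so p = 7/41 ≈ 0.170732.
d = −(3/4) ln(1 − 4p/3) = −0.75 ln(1 − 0.227643) = −0.75 ln(0.772357)
  = −0.75 × (-0.258308) = 0.193731 substitutions/site.
Under a molecular clock d = 2μt, so t = d/(2μ) = 0.193731 / (2 × 0.0322) = 3.01 Myr.

3.01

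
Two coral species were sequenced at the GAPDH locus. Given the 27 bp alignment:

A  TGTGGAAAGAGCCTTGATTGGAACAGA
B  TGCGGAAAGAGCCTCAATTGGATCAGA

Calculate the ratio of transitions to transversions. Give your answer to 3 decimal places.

Transitions are A↔G and C↔T; transversions are all other mismatches.
Transitions: 3. Transversions: 1.
R = 3/1 = 3.000.

3.000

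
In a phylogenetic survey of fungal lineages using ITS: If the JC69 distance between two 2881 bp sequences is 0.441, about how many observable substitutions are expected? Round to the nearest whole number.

961

Invert JC69: p = (3/4)(1 − e^(−4d/3)) = 0.75 × (1 − e^(-0.588)) = 0.75 × (1 − 0.555437) = 0.333422.
Expected differing sites = pL ≈ 0.333422 × 2881 = 960.588782 ≈ 961.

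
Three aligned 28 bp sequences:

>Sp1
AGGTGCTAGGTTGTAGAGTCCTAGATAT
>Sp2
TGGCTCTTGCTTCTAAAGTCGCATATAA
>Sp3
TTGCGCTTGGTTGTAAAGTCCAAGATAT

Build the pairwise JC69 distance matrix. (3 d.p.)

Sp1–Sp2: 11/28 sites differ → p ≈ 0.392857, d = −0.75 ln(1 − 0.523809) = 0.556452 ≈ 0.556.
Sp1–Sp3: 6/28 sites differ → p ≈ 0.214286, d = −0.75 ln(1 − 0.285715) = 0.252355 ≈ 0.252.
Sp2–Sp3: 8/28 sites differ → p ≈ 0.285714, d = −0.75 ln(1 − 0.380952) = 0.359679 ≈ 0.360.

d(Sp1,Sp2) = 0.556, d(Sp1,Sp3) = 0.252, d(Sp2,Sp3) = 0.360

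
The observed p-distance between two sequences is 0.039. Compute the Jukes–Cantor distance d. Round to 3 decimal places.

d = −(3/4) ln(1 − 4p/3) = −0.75 ln(1 − 0.052) = −0.75 ln(0.948)
  = −0.75 × (-0.053401) = 0.040051 substitutions/site.

0.040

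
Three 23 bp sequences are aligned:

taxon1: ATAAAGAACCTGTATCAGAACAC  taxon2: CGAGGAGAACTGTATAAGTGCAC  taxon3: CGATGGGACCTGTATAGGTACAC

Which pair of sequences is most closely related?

taxon1–taxon2: 10/23 differ, p = 0.435, d = 0.650.
taxon1–taxon3: 8/23 differ, p = 0.348, d = 0.467.
taxon2–taxon3: 5/23 differ, p = 0.217, d = 0.257.
The smallest distance is between taxon2 and taxon3.

taxon2 and taxon3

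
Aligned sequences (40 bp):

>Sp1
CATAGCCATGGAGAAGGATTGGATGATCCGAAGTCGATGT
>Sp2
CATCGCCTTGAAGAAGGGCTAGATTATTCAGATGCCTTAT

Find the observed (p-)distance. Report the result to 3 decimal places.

0.375

The sequences differ at 15 of 40 positions.
p = 15/40 = 0.375.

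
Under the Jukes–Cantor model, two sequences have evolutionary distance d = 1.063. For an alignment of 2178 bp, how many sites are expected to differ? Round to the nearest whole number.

Invert JC69: p = (3/4)(1 − e^(−4d/3)) = 0.75 × (1 − e^(-1.417333)) = 0.75 × (1 − 0.242360) = 0.568230.
Expected differing sites = pL ≈ 0.568230 × 2178 = 1237.60494 ≈ 1238.

1238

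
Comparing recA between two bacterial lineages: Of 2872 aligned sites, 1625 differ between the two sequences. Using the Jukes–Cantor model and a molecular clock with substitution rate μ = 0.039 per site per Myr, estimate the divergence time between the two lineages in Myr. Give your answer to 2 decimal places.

p = 1625/2872 ≈ 0.565808.
d = −(3/4) ln(1 − 4p/3) = −0.75 ln(1 − 0.754411) = −0.75 ln(0.245589)
  = −0.75 × (-1.404096) = 1.053072 substitutions/site.
Under a molecular clock d = 2μt, so t = d/(2μ) = 1.053072 / (2 × 0.039) = 13.50 Myr.

13.50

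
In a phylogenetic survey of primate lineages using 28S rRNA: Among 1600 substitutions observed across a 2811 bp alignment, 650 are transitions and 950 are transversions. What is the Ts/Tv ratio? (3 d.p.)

0.684

R = 650/950 = 0.684210… ≈ 0.684 (to 3 d.p.).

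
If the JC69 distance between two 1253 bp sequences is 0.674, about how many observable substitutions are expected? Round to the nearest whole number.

557

Invert JC69: p = (3/4)(1 − e^(−4d/3)) = 0.75 × (1 − e^(-0.898667)) = 0.75 × (1 − 0.407112) = 0.444666.
Expected differing sites = pL ≈ 0.444666 × 1253 = 557.166498 ≈ 557.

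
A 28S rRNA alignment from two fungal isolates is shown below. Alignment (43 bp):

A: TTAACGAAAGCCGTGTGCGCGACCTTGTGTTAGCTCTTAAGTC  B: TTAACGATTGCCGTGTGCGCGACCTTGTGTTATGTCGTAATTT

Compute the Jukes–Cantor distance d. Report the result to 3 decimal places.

The sequences differ at 7 of 43 sites (8, 9, 33, 34, 37, 41, 43), so p = 7/43 ≈ 0.162791.
d = −(3/4) ln(1 − 4p/3) = −0.75 ln(1 − 0.217055) = −0.75 ln(0.782945)
  = −0.75 × (-0.244693) = 0.183520 substitutions/site.

0.184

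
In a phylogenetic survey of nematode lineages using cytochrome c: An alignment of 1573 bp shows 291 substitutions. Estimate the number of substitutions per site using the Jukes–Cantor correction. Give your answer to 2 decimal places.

p = 291/1573 ≈ 0.184997.
d = −(3/4) ln(1 − 4p/3) = −0.75 ln(1 − 0.246663) = −0.75 ln(0.753337)
  = −0.75 × (-0.283243) = 0.212432 substitutions/site.

0.21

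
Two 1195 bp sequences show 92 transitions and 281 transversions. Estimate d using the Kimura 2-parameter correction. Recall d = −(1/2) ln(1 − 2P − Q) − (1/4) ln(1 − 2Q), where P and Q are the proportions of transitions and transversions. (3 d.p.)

P = 92/1195 ≈ 0.076987 and Q = 281/1195 ≈ 0.235146.
Under the Kimura two-parameter model, d = −½ ln(1 − 2P − Q) − ¼ ln(1 − 2Q).
1 − 2P − Q = 0.61088, giving −½ ln(0.61088) = 0.246427.
1 − 2Q = 0.529708, giving −¼ ln(0.529708) = 0.158857.
d = 0.246427 + 0.158857 = 0.405284.

0.405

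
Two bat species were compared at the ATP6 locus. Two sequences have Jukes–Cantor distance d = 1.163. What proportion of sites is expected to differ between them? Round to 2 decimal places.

0.59

p = (3/4)(1 − e^(−4d/3)) = 0.75 × (1 − e^(-1.550667)) = 0.75 × (1 − 0.212106) = 0.590921.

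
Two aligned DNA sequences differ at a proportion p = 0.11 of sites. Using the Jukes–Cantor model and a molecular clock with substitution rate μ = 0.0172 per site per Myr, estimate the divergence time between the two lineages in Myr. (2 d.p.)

3.46

d = −(3/4) ln(1 − 4p/3) = −0.75 ln(1 − 0.146667) = −0.75 ln(0.853333)
  = −0.75 × (-0.158605) = 0.118954 substitutions/site.
Under a molecular clock d = 2μt, so t = d/(2μ) = 0.118954 / (2 × 0.0172) = 3.46 Myr.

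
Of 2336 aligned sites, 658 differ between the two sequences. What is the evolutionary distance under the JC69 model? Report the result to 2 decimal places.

0.35

p = 658/2336 ≈ 0.281678.
d = −(3/4) ln(1 − 4p/3) = −0.75 ln(1 − 0.375571) = −0.75 ln(0.624429)
  = −0.75 × (-0.470918) = 0.353189 substitutions/site.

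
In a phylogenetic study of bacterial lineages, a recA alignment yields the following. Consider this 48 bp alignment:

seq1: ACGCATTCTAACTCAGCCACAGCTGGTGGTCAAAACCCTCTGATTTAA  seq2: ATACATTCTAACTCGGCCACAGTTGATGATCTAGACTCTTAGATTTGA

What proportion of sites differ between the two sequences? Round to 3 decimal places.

0.250

The sequences differ at 12 of 48 positions.
p = 12/48 = 0.250.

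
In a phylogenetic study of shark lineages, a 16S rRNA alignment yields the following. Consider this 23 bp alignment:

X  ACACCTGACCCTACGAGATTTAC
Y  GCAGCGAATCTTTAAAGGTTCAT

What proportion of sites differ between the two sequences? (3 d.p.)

The sequences differ at 12 of 23 positions.
p = 12/23 = 0.521739… ≈ 0.522 (to 3 d.p.).

0.522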